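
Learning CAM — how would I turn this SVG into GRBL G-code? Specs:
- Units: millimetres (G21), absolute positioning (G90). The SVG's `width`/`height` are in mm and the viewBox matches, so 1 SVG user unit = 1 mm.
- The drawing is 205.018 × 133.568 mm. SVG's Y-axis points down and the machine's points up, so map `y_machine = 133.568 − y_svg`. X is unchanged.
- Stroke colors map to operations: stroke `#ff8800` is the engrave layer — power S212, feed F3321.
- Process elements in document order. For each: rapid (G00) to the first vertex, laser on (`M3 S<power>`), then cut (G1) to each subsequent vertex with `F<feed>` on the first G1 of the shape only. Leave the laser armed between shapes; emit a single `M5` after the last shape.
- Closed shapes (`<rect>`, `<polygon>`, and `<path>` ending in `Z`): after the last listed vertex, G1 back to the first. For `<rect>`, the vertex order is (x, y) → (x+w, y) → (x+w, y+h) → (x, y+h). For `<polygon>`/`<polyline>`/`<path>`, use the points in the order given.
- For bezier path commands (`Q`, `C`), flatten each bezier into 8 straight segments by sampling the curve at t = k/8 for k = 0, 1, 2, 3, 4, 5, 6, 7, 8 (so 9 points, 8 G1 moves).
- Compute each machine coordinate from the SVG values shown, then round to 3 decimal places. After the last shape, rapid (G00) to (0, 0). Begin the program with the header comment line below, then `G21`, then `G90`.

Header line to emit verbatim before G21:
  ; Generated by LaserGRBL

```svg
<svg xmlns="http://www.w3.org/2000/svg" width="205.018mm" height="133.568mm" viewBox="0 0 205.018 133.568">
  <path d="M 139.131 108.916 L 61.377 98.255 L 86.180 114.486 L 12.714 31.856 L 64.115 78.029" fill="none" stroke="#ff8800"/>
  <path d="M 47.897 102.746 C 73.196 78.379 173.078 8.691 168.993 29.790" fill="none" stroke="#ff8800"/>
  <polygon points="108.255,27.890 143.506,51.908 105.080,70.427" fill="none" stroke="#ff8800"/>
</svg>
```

1 u = 1 mm; y_m = 133.568 − y.

[1] `<path>` open polyline, #ff8800→engrave S212 F3321: (139.131,24.652) → (61.377,35.313) → (86.180,19.082) → (12.714,101.712) → (64.115,55.539)

[2] `<path>` cubic bezier, #ff8800→engrave S212 F3321: (47.897,30.822) → (60.531,41.818) → (78.066,55.468) → (98.407,70.177) → (119.464,84.350) → (139.143,96.391) → (155.353,104.706) → (166.000,107.700) → (168.993,103.778)

[3] `<polygon>` regular polygon, #ff8800→engrave S212 F3321: (108.255,105.678) → (143.506,81.660) → (105.080,63.141) → (108.255,105.678) (closed)

; Generated by LaserGRBL
G21
G90
G00 X139.131 Y24.652
M3 S212
G1 X61.377 Y35.313 F3321
G1 X86.180 Y19.082
G1 X12.714 Y101.712
G1 X64.115 Y55.539
G00 X47.897 Y30.822
M3 S212
G1 X60.531 Y41.818 F3321
G1 X78.066 Y55.468
G1 X98.407 Y70.177
G1 X119.464 Y84.350
G1 X139.143 Y96.391
G1 X155.353 Y104.706
G1 X166.000 Y107.700
G1 X168.993 Y103.778
G00 X108.255 Y105.678
M3 S212
G1 X143.506 Y81.660 F3321
G1 X105.080 Y63.141
G1 X108.255 Y105.678
M5
G00 X0.000 Y0.000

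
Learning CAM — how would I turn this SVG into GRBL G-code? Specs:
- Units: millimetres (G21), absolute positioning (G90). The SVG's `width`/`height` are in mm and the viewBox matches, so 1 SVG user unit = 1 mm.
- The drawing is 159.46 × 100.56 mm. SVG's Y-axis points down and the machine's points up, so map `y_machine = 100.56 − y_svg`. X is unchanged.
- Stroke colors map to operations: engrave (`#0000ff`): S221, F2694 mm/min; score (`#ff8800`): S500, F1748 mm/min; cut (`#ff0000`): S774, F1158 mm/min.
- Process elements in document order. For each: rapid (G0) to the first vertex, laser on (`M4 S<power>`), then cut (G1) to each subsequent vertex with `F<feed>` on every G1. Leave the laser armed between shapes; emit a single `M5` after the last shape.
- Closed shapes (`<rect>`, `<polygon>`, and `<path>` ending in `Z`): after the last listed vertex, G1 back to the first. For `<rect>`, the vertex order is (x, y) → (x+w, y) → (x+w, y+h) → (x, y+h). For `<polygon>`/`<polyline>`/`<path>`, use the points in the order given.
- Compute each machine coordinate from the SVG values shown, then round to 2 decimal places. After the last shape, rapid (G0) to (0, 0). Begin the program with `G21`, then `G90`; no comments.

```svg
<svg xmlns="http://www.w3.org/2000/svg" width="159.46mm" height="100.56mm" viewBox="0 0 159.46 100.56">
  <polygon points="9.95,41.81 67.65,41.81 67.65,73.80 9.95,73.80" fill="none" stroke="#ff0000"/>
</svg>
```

Since the viewBox matches the mm dimensions, user units are millimetres directly. The only transform is the Y-flip y_m = 100.56 − y_svg.

Shape 1 is a rectangle drawn with `<polygon>`. Its stroke #ff0000 means cut at S774, F1158. After flipping Y the toolpath is (9.95,58.75) → (67.65,58.75) → (67.65,26.76) → (9.95,26.76) → (9.95,58.75), returning to the start.

G21
G90
G0 X9.95 Y58.75
M4 S774
G1 X67.65 Y58.75 F1158
G1 X67.65 Y26.76 F1158
G1 X9.95 Y26.76 F1158
G1 X9.95 Y58.75 F1158
M5
G0 X0.00 Y0.00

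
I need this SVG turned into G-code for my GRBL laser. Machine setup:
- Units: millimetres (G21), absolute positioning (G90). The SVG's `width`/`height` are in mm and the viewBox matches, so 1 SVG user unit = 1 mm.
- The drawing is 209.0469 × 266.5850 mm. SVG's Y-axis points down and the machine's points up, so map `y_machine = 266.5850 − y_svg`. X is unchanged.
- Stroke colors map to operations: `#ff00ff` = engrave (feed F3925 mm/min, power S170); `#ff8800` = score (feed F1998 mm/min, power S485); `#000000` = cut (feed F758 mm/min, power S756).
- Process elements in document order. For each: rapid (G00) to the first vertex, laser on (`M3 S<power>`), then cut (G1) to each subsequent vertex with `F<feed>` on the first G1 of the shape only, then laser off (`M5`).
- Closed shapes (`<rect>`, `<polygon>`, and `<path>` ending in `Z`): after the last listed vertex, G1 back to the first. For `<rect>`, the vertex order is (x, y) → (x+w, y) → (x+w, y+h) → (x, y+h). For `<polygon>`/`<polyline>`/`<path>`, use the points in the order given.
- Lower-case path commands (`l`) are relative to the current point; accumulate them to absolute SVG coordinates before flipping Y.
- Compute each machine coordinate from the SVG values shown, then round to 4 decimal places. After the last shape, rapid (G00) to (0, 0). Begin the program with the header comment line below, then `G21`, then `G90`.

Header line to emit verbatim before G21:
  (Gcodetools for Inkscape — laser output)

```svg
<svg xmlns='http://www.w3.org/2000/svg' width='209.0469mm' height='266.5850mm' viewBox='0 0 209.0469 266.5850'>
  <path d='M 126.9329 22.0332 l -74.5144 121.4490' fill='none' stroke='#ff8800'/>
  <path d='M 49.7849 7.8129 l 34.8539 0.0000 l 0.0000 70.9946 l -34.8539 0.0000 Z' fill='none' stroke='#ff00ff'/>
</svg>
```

viewBox `0 0 209.0469 266.5850` with mm width/height → 1 unit = 1 mm. Flip: y_m = 266.5850 − y_svg.

**Shape 1** — `<path>` line segment, stroke `#ff8800` → score (S485, F1998). Machine vertices: (126.9329,244.5518) → (52.4185,123.1028). Open path.

**Shape 2** — `<path>` rectangle, stroke `#ff00ff` → engrave (S170, F3925). Machine vertices: (49.7849,258.7721) → (84.6388,258.7721) → (84.6388,187.7775) → (49.7849,187.7775) → (49.7849,258.7721). Closed: final G1 returns to the first vertex.

(Gcodetools for Inkscape — laser output)
G21
G90
G00 X126.9329 Y244.5518
M3 S485
G1 X52.4185 Y123.1028 F1998
M5
G00 X49.7849 Y258.7721
M3 S170
G1 X84.6388 Y258.7721 F3925
G1 X84.6388 Y187.7775
G1 X49.7849 Y187.7775
G1 X49.7849 Y258.7721
M5
G00 X0.0000 Y0.0000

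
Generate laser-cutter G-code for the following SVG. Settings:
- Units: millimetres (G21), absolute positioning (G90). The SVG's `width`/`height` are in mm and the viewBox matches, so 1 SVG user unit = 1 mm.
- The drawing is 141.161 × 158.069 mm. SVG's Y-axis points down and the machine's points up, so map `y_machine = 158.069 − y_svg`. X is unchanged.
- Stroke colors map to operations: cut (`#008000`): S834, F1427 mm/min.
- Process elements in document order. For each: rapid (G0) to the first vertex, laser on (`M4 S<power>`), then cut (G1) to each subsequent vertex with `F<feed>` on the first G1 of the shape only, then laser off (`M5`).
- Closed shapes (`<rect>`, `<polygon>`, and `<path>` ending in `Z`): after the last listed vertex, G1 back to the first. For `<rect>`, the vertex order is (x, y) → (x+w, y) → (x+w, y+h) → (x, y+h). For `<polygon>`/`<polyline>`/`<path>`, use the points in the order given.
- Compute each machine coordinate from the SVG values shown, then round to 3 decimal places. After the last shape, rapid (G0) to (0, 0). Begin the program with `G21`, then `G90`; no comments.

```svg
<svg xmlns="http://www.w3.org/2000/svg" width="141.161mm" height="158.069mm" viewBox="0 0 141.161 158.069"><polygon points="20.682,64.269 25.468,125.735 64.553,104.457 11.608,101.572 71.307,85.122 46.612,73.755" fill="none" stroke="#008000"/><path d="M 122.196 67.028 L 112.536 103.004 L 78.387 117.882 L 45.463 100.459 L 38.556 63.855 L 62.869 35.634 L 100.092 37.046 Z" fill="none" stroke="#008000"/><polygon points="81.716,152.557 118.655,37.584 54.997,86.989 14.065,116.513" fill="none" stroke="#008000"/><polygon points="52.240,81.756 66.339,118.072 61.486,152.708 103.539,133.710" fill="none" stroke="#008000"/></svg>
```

G21
G90
G0 X20.682 Y93.800
M4 S834
G1 X25.468 Y32.334 F1427
G1 X64.553 Y53.612
G1 X11.608 Y56.497
G1 X71.307 Y72.947
G1 X46.612 Y84.314
G1 X20.682 Y93.800
M5
G0 X122.196 Y91.041
M4 S834
G1 X112.536 Y55.065 F1427
G1 X78.387 Y40.187
G1 X45.463 Y57.610
G1 X38.556 Y94.214
G1 X62.869 Y122.435
G1 X100.092 Y121.023
G1 X122.196 Y91.041
M5
G0 X81.716 Y5.512
M4 S834
G1 X118.655 Y120.485 F1427
G1 X54.997 Y71.080
G1 X14.065 Y41.556
G1 X81.716 Y5.512
M5
G0 X52.240 Y76.313
M4 S834
G1 X66.339 Y39.997 F1427
G1 X61.486 Y5.361
G1 X103.539 Y24.359
G1 X52.240 Y76.313
M5
G0 X0.000 Y0.000

1 u = 1 mm; y_m = 158.069 − y.

[1] `<polygon>` closed polygon, #008000→cut S834 F1427: (20.682,93.800) → (25.468,32.334) → (64.553,53.612) → (11.608,56.497) → (71.307,72.947) → (46.612,84.314) → (20.682,93.800) (closed)

[2] `<path>` regular polygon, #008000→cut S834 F1427: (122.196,91.041) → (112.536,55.065) → (78.387,40.187) → (45.463,57.610) → (38.556,94.214) → (62.869,122.435) → (100.092,121.023) → (122.196,91.041) (closed)

[3] `<polygon>` closed polygon, #008000→cut S834 F1427: (81.716,5.512) → (118.655,120.485) → (54.997,71.080) → (14.065,41.556) → (81.716,5.512) (closed)

[4] `<polygon>` closed polygon, #008000→cut S834 F1427: (52.240,76.313) → (66.339,39.997) → (61.486,5.361) → (103.539,24.359) → (52.240,76.313) (closed)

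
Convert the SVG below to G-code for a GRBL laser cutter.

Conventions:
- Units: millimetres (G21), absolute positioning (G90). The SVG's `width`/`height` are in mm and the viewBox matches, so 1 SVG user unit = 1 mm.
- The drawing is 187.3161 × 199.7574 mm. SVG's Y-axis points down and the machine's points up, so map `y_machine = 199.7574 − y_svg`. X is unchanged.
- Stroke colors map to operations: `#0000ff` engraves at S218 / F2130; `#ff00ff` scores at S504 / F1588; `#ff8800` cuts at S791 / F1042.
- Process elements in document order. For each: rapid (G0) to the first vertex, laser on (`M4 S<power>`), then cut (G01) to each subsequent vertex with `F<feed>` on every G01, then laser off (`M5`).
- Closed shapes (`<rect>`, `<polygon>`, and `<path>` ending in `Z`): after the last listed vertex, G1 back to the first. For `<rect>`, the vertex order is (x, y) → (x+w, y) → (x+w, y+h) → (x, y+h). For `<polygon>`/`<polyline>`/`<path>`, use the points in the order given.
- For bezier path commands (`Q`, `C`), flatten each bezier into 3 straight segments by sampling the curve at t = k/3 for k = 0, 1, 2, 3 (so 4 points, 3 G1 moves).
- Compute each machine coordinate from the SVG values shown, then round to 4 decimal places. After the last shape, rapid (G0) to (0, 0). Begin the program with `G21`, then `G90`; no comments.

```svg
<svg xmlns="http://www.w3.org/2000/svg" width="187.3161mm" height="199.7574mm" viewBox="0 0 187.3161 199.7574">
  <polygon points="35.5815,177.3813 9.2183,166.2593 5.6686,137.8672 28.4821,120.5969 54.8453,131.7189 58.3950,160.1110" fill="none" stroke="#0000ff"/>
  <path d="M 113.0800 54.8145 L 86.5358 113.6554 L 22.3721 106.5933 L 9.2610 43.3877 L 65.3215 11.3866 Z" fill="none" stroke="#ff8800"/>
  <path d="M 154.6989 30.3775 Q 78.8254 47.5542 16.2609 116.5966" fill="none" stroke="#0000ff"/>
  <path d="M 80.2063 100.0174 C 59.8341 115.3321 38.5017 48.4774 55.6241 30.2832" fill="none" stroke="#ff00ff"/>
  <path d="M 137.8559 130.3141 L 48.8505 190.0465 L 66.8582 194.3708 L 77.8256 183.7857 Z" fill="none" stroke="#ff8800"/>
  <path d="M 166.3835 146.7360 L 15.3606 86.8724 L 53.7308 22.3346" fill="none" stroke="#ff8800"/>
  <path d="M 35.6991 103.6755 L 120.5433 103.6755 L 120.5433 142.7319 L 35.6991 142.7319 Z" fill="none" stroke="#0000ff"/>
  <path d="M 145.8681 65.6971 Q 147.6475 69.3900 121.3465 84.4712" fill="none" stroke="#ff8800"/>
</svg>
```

1 u = 1 mm; y_m = 199.7574 − y.

[1] `<polygon>` regular polygon, #0000ff→engrave S218 F2130: (35.5815,22.3761) → (9.2183,33.4981) → (5.6686,61.8902) → (28.4821,79.1605) → (54.8453,68.0385) → (58.3950,39.6464) → (35.5815,22.3761) (closed)

[2] `<path>` regular polygon, #ff8800→cut S791 F1042: (113.0800,144.9429) → (86.5358,86.1020) → (22.3721,93.1641) → (9.2610,156.3697) → (65.3215,188.3708) → (113.0800,144.9429) (closed)

[3] `<path>` quadratic bezier, #0000ff→engrave S218 F2130: (154.6989,169.3799) → (105.5953,152.1659) → (59.4493,123.4262) → (16.2609,83.1608)

[4] `<path>` cubic bezier, #ff00ff→score S504 F1588: (80.2063,99.7400) → (60.9738,106.9695) → (49.8602,139.9054) → (55.6241,169.4742)

[5] `<path>` closed polygon, #ff8800→cut S791 F1042: (137.8559,69.4433) → (48.8505,9.7109) → (66.8582,5.3866) → (77.8256,15.9717) → (137.8559,69.4433) (closed)

[6] `<path>` open polyline, #ff8800→cut S791 F1042: (166.3835,53.0214) → (15.3606,112.8850) → (53.7308,177.4228)

[7] `<path>` rectangle, #0000ff→engrave S218 F2130: (35.6991,96.0819) → (120.5433,96.0819) → (120.5433,57.0255) → (35.6991,57.0255) → (35.6991,96.0819) (closed)

[8] `<path>` quadratic bezier, #ff8800→cut S791 F1042: (145.8681,134.0603) → (143.9343,130.3330) → (135.7605,124.0750) → (121.3465,115.2862)

G21
G90
G0 X35.5815 Y22.3761
M4 S218
G01 X9.2183 Y33.4981 F2130
G01 X5.6686 Y61.8902 F2130
G01 X28.4821 Y79.1605 F2130
G01 X54.8453 Y68.0385 F2130
G01 X58.3950 Y39.6464 F2130
G01 X35.5815 Y22.3761 F2130
M5
G0 X113.0800 Y144.9429
M4 S791
G01 X86.5358 Y86.1020 F1042
G01 X22.3721 Y93.1641 F1042
G01 X9.2610 Y156.3697 F1042
G01 X65.3215 Y188.3708 F1042
G01 X113.0800 Y144.9429 F1042
M5
G0 X154.6989 Y169.3799
M4 S218
G01 X105.5953 Y152.1659 F2130
G01 X59.4493 Y123.4262 F2130
G01 X16.2609 Y83.1608 F2130
M5
G0 X80.2063 Y99.7400
M4 S504
G01 X60.9738 Y106.9695 F1588
G01 X49.8602 Y139.9054 F1588
G01 X55.6241 Y169.4742 F1588
M5
G0 X137.8559 Y69.4433
M4 S791
G01 X48.8505 Y9.7109 F1042
G01 X66.8582 Y5.3866 F1042
G01 X77.8256 Y15.9717 F1042
G01 X137.8559 Y69.4433 F1042
M5
G0 X166.3835 Y53.0214
M4 S791
G01 X15.3606 Y112.8850 F1042
G01 X53.7308 Y177.4228 F1042
M5
G0 X35.6991 Y96.0819
M4 S218
G01 X120.5433 Y96.0819 F2130
G01 X120.5433 Y57.0255 F2130
G01 X35.6991 Y57.0255 F2130
G01 X35.6991 Y96.0819 F2130
M5
G0 X145.8681 Y134.0603
M4 S791
G01 X143.9343 Y130.3330 F1042
G01 X135.7605 Y124.0750 F1042
G01 X121.3465 Y115.2862 F1042
M5
G0 X0.0000 Y0.0000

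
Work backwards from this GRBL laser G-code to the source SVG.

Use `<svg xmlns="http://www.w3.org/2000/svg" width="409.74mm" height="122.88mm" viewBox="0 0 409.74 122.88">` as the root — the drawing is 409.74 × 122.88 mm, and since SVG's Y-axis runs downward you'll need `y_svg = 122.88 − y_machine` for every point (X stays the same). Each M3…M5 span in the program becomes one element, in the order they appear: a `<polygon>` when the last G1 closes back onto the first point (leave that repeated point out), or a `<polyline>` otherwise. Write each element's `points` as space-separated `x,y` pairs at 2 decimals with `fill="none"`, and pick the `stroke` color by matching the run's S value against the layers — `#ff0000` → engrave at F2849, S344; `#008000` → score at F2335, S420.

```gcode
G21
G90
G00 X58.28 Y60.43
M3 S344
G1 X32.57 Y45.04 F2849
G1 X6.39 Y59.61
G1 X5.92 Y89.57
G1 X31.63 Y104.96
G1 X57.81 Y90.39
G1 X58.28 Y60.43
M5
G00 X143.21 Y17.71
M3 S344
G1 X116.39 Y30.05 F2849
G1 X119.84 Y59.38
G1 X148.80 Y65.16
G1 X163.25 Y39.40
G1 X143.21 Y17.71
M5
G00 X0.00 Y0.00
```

<svg xmlns="http://www.w3.org/2000/svg" width="409.74mm" height="122.88mm" viewBox="0 0 409.74 122.88">
  <polygon points="58.28,62.45 32.57,77.84 6.39,63.27 5.92,33.31 31.63,17.92 57.81,32.49" fill="none" stroke="#ff0000"/>
  <polygon points="143.21,105.17 116.39,92.83 119.84,63.50 148.80,57.72 163.25,83.48" fill="none" stroke="#ff0000"/>
</svg>

Each laser-on run becomes one SVG element. Flip Y back into SVG space with y_svg = 122.88 − y_machine. Every run uses S344, so all elements get stroke `#ff0000` (engrave).

Run 1: The run returns to its start, so emit a `<polygon>` with points (Y-flipped): 58.28,62.45 32.57,77.84 6.39,63.27 5.92,33.31 31.63,17.92 57.81,32.49.

Run 2: The run returns to its start, so emit a `<polygon>` with points (Y-flipped): 143.21,105.17 116.39,92.83 119.84,63.50 148.80,57.72 163.25,83.48.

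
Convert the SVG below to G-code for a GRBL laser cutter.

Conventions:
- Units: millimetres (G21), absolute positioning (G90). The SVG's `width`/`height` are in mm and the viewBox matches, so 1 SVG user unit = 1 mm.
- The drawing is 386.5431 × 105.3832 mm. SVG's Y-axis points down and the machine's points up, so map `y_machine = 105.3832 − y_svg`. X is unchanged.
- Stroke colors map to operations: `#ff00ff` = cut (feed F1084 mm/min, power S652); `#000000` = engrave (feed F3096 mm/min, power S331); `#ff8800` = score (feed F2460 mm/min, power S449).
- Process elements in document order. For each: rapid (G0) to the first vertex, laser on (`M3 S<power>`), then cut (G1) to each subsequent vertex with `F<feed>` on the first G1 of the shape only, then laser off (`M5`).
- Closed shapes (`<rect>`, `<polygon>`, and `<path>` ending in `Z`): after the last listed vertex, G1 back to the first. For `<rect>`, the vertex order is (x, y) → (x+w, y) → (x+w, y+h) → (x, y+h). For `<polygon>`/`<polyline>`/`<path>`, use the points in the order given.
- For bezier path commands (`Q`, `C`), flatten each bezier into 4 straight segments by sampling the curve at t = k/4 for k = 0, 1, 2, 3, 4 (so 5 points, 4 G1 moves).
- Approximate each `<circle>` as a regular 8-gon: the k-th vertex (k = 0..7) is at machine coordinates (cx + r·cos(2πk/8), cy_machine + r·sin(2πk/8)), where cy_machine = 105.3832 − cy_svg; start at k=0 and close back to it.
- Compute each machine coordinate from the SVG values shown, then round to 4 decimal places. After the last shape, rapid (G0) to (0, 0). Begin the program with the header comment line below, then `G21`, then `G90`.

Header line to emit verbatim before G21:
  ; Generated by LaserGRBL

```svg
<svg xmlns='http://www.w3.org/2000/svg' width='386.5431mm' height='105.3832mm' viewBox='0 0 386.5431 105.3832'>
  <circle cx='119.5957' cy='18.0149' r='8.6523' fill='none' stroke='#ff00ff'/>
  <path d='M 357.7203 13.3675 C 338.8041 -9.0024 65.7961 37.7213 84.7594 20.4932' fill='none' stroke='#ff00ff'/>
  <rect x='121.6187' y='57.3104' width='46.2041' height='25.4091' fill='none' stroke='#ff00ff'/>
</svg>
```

1 u = 1 mm; y_m = 105.3832 − y.

[1] `<circle>` circle, #ff00ff→cut S652 F1084: (128.2480,87.3683) → (125.7138,93.4864) → (119.5957,96.0206) → (113.4776,93.4864) → (110.9434,87.3683) → (113.4776,81.2502) → (119.5957,78.7160) → (125.7138,81.2502) → (128.2480,87.3683) (closed)

[2] `<path>` cubic bezier, #ff00ff→cut S652 F1084: (357.7203,92.0157) → (304.4232,97.9169) → (207.0350,90.3810) → (116.7493,81.8811) → (84.7594,84.8900)

[3] `<rect>` rectangle, #ff00ff→cut S652 F1084: (121.6187,48.0728) → (167.8228,48.0728) → (167.8228,22.6637) → (121.6187,22.6637) → (121.6187,48.0728) (closed)

; Generated by LaserGRBL
G21
G90
G0 X128.2480 Y87.3683
M3 S652
G1 X125.7138 Y93.4864 F1084
G1 X119.5957 Y96.0206
G1 X113.4776 Y93.4864
G1 X110.9434 Y87.3683
G1 X113.4776 Y81.2502
G1 X119.5957 Y78.7160
G1 X125.7138 Y81.2502
G1 X128.2480 Y87.3683
M5
G0 X357.7203 Y92.0157
M3 S652
G1 X304.4232 Y97.9169 F1084
G1 X207.0350 Y90.3810
G1 X116.7493 Y81.8811
G1 X84.7594 Y84.8900
M5
G0 X121.6187 Y48.0728
M3 S652
G1 X167.8228 Y48.0728 F1084
G1 X167.8228 Y22.6637
G1 X121.6187 Y22.6637
G1 X121.6187 Y48.0728
M5
G0 X0.0000 Y0.0000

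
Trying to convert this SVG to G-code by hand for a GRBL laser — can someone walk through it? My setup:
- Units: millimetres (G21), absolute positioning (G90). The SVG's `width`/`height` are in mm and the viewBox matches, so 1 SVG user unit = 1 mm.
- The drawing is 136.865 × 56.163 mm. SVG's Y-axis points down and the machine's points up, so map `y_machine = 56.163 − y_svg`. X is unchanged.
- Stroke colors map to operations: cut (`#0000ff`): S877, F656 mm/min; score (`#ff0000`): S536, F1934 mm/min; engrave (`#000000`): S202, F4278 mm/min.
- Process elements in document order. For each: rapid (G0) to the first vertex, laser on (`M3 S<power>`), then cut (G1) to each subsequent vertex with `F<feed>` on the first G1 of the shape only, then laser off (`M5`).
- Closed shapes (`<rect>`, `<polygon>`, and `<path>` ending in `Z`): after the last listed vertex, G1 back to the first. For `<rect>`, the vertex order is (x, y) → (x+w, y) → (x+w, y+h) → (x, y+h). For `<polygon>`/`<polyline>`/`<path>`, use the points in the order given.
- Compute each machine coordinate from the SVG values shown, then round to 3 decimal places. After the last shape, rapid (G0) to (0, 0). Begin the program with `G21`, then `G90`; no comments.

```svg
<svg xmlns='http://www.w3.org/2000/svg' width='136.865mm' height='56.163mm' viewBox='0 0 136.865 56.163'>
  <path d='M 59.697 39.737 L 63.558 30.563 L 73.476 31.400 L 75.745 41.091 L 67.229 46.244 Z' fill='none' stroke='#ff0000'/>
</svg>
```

G21
G90
G0 X59.697 Y16.426
M3 S536
G1 X63.558 Y25.600 F1934
G1 X73.476 Y24.763
G1 X75.745 Y15.072
G1 X67.229 Y9.919
G1 X59.697 Y16.426
M5
G0 X0.000 Y0.000

Since the viewBox matches the mm dimensions, user units are millimetres directly. The only transform is the Y-flip y_m = 56.163 − y_svg.

Shape 1 is a regular polygon drawn with `<path>`. Its stroke #ff0000 means score at S536, F1934. After flipping Y the toolpath is (59.697,16.426) → (63.558,25.600) → (73.476,24.763) → (75.745,15.072) → (67.229,9.919) → (59.697,16.426), returning to the start.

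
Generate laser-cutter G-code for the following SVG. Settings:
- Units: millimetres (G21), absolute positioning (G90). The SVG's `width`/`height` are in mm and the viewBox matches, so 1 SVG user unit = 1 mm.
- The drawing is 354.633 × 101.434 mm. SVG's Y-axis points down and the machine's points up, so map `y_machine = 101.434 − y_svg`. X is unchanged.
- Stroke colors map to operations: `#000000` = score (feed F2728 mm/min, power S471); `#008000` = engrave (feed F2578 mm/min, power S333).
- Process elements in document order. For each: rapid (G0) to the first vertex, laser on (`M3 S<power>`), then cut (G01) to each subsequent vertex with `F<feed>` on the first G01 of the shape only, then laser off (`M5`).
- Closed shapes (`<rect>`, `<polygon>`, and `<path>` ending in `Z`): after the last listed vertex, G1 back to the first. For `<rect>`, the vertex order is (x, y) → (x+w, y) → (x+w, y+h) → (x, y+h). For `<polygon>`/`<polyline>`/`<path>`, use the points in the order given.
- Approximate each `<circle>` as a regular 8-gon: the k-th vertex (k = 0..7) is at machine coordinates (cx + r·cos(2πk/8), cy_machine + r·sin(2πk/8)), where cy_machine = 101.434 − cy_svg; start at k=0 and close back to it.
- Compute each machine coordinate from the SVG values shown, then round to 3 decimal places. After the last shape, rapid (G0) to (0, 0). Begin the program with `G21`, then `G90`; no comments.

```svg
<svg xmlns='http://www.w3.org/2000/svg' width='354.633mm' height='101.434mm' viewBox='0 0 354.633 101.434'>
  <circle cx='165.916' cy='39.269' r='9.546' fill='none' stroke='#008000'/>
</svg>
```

G21
G90
G0 X175.462 Y62.165
M3 S333
G01 X172.666 Y68.915 F2578
G01 X165.916 Y71.711
G01 X159.166 Y68.915
G01 X156.370 Y62.165
G01 X159.166 Y55.415
G01 X165.916 Y52.619
G01 X172.666 Y55.415
G01 X175.462 Y62.165
M5
G0 X0.000 Y0.000

Since the viewBox matches the mm dimensions, user units are millimetres directly. The only transform is the Y-flip y_m = 101.434 − y_svg.

Shape 1 is a circle drawn with `<circle>`. Its stroke #008000 means engrave at S333, F2578. After flipping Y the toolpath is (175.462,62.165) → (172.666,68.915) → (165.916,71.711) → (159.166,68.915) → (156.370,62.165) → (159.166,55.415) → (165.916,52.619) → (172.666,55.415) → (175.462,62.165), returning to the start.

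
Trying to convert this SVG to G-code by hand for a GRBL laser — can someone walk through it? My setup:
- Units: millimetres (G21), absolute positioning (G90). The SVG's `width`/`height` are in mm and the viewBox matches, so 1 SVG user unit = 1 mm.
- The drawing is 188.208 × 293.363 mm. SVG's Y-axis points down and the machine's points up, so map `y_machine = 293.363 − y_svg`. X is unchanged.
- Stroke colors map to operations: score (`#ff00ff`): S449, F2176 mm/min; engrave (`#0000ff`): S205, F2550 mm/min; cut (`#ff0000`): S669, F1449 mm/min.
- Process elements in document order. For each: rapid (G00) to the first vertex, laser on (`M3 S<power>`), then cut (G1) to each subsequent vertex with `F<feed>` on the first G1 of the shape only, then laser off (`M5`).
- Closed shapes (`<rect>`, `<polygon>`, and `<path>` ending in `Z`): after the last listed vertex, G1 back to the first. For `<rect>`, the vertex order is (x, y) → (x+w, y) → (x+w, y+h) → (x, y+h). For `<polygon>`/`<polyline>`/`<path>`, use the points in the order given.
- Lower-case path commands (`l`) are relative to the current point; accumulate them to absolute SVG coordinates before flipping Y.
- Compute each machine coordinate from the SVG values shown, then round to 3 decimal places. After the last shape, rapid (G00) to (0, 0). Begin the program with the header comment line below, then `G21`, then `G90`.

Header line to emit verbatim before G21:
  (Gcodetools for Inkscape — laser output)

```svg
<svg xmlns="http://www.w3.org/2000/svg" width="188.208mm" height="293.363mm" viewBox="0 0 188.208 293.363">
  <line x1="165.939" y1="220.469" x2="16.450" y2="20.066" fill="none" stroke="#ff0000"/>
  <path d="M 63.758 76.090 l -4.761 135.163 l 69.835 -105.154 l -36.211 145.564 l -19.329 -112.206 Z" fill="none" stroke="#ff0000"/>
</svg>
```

(Gcodetools for Inkscape — laser output)
G21
G90
G00 X165.939 Y72.894
M3 S669
G1 X16.450 Y273.297 F1449
M5
G00 X63.758 Y217.273
M3 S669
G1 X58.997 Y82.110 F1449
G1 X128.832 Y187.264
G1 X92.621 Y41.700
G1 X73.292 Y153.906
G1 X63.758 Y217.273
M5
G00 X0.000 Y0.000

Since the viewBox matches the mm dimensions, user units are millimetres directly. The only transform is the Y-flip y_m = 293.363 − y_svg.

Shape 1 is a line segment drawn with `<line>`. Its stroke #ff0000 means cut at S669, F1449. After flipping Y the toolpath is (165.939,72.894) → (16.450,273.297).

Shape 2 is a closed polygon drawn with `<path>`. Its stroke #ff0000 means cut at S669, F1449. After flipping Y the toolpath is (63.758,217.273) → (58.997,82.110) → (128.832,187.264) → (92.621,41.700) → (73.292,153.906) → (63.758,217.273), returning to the start.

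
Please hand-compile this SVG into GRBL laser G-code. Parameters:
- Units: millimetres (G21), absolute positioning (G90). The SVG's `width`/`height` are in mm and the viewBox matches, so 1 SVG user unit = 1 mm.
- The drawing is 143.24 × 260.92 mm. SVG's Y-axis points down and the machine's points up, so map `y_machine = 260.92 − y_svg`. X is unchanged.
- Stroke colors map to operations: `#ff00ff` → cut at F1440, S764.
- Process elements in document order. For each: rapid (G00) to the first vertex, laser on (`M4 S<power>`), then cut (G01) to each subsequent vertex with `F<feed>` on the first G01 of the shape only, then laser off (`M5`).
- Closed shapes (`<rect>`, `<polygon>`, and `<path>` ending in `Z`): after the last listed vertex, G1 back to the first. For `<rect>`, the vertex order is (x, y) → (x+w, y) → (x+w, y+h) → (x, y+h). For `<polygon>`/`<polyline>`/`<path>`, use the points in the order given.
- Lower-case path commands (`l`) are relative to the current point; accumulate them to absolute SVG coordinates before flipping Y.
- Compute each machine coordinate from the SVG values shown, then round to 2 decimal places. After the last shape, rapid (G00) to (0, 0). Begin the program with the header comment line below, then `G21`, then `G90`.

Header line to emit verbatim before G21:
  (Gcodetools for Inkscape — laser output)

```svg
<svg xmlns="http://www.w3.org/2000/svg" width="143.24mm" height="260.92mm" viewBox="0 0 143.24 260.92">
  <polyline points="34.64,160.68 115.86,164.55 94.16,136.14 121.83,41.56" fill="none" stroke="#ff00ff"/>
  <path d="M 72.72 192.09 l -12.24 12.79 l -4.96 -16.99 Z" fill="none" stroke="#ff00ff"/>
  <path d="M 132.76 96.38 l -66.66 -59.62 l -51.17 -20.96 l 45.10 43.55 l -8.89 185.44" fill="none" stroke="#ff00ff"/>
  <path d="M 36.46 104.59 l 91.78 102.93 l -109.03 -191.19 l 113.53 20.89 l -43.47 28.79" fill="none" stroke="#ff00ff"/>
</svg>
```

(Gcodetools for Inkscape — laser output)
G21
G90
G00 X34.64 Y100.24
M4 S764
G01 X115.86 Y96.37 F1440
G01 X94.16 Y124.78
G01 X121.83 Y219.36
M5
G00 X72.72 Y68.83
M4 S764
G01 X60.48 Y56.04 F1440
G01 X55.52 Y73.03
G01 X72.72 Y68.83
M5
G00 X132.76 Y164.54
M4 S764
G01 X66.10 Y224.16 F1440
G01 X14.93 Y245.12
G01 X60.03 Y201.57
G01 X51.14 Y16.13
M5
G00 X36.46 Y156.33
M4 S764
G01 X128.24 Y53.40 F1440
G01 X19.21 Y244.59
G01 X132.74 Y223.70
G01 X89.27 Y194.91
M5
G00 X0.00 Y0.00

Since the viewBox matches the mm dimensions, user units are millimetres directly. The only transform is the Y-flip y_m = 260.92 − y_svg.

Shape 1 is a open polyline drawn with `<polyline>`. Its stroke #ff00ff means cut at S764, F1440. After flipping Y the toolpath is (34.64,100.24) → (115.86,96.37) → (94.16,124.78) → (121.83,219.36).

Shape 2 is a regular polygon drawn with `<path>`. Its stroke #ff00ff means cut at S764, F1440. After flipping Y the toolpath is (72.72,68.83) → (60.48,56.04) → (55.52,73.03) → (72.72,68.83), returning to the start.

Shape 3 is a open polyline drawn with `<path>`. Its stroke #ff00ff means cut at S764, F1440. After flipping Y the toolpath is (132.76,164.54) → (66.10,224.16) → (14.93,245.12) → (60.03,201.57) → (51.14,16.13).

Shape 4 is a open polyline drawn with `<path>`. Its stroke #ff00ff means cut at S764, F1440. After flipping Y the toolpath is (36.46,156.33) → (128.24,53.40) → (19.21,244.59) → (132.74,223.70) → (89.27,194.91).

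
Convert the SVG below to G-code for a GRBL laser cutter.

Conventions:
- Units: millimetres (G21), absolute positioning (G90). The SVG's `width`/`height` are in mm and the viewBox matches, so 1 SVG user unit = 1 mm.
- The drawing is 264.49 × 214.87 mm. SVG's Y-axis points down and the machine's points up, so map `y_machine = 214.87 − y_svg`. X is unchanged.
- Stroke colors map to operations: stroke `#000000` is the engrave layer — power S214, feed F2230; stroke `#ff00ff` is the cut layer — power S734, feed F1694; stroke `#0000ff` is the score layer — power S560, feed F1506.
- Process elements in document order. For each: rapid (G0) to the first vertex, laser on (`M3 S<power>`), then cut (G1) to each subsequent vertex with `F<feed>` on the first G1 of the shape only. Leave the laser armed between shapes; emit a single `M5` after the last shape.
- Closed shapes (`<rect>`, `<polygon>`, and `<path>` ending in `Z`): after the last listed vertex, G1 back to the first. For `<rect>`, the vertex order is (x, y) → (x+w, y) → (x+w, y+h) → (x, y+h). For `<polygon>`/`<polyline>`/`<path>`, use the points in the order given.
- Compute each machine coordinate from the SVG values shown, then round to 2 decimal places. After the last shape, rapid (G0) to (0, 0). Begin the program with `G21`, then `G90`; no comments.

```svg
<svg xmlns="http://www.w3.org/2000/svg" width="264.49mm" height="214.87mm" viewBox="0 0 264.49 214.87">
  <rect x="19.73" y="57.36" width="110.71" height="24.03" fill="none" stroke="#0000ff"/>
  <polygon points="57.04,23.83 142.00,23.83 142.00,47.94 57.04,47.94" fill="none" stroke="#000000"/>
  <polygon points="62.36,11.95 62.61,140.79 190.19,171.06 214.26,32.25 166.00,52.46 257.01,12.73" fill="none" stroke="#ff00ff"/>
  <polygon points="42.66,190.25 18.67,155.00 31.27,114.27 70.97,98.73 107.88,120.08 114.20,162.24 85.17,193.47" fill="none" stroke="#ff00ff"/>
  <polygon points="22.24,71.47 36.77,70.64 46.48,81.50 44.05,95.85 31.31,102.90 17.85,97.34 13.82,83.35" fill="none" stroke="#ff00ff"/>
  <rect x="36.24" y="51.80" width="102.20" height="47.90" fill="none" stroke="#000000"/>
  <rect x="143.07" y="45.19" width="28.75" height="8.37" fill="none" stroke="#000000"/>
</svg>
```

1 u = 1 mm; y_m = 214.87 − y.

[1] `<rect>` rectangle, #0000ff→score S560 F1506: (19.73,157.51) → (130.44,157.51) → (130.44,133.48) → (19.73,133.48) → (19.73,157.51) (closed)

[2] `<polygon>` rectangle, #000000→engrave S214 F2230: (57.04,191.04) → (142.00,191.04) → (142.00,166.93) → (57.04,166.93) → (57.04,191.04) (closed)

[3] `<polygon>` closed polygon, #ff00ff→cut S734 F1694: (62.36,202.92) → (62.61,74.08) → (190.19,43.81) → (214.26,182.62) → (166.00,162.41) → (257.01,202.14) → (62.36,202.92) (closed)

[4] `<polygon>` regular polygon, #ff00ff→cut S734 F1694: (42.66,24.62) → (18.67,59.87) → (31.27,100.60) → (70.97,116.14) → (107.88,94.79) → (114.20,52.63) → (85.17,21.40) → (42.66,24.62) (closed)

[5] `<polygon>` regular polygon, #ff00ff→cut S734 F1694: (22.24,143.40) → (36.77,144.23) → (46.48,133.37) → (44.05,119.02) → (31.31,111.97) → (17.85,117.53) → (13.82,131.52) → (22.24,143.40) (closed)

[6] `<rect>` rectangle, #000000→engrave S214 F2230: (36.24,163.07) → (138.44,163.07) → (138.44,115.17) → (36.24,115.17) → (36.24,163.07) (closed)

[7] `<rect>` rectangle, #000000→engrave S214 F2230: (143.07,169.68) → (171.82,169.68) → (171.82,161.31) → (143.07,161.31) → (143.07,169.68) (closed)

G21
G90
G0 X19.73 Y157.51
M3 S560
G1 X130.44 Y157.51 F1506
G1 X130.44 Y133.48
G1 X19.73 Y133.48
G1 X19.73 Y157.51
G0 X57.04 Y191.04
M3 S214
G1 X142.00 Y191.04 F2230
G1 X142.00 Y166.93
G1 X57.04 Y166.93
G1 X57.04 Y191.04
G0 X62.36 Y202.92
M3 S734
G1 X62.61 Y74.08 F1694
G1 X190.19 Y43.81
G1 X214.26 Y182.62
G1 X166.00 Y162.41
G1 X257.01 Y202.14
G1 X62.36 Y202.92
G0 X42.66 Y24.62
M3 S734
G1 X18.67 Y59.87 F1694
G1 X31.27 Y100.60
G1 X70.97 Y116.14
G1 X107.88 Y94.79
G1 X114.20 Y52.63
G1 X85.17 Y21.40
G1 X42.66 Y24.62
G0 X22.24 Y143.40
M3 S734
G1 X36.77 Y144.23 F1694
G1 X46.48 Y133.37
G1 X44.05 Y119.02
G1 X31.31 Y111.97
G1 X17.85 Y117.53
G1 X13.82 Y131.52
G1 X22.24 Y143.40
G0 X36.24 Y163.07
M3 S214
G1 X138.44 Y163.07 F2230
G1 X138.44 Y115.17
G1 X36.24 Y115.17
G1 X36.24 Y163.07
G0 X143.07 Y169.68
M3 S214
G1 X171.82 Y169.68 F2230
G1 X171.82 Y161.31
G1 X143.07 Y161.31
G1 X143.07 Y169.68
M5
G0 X0.00 Y0.00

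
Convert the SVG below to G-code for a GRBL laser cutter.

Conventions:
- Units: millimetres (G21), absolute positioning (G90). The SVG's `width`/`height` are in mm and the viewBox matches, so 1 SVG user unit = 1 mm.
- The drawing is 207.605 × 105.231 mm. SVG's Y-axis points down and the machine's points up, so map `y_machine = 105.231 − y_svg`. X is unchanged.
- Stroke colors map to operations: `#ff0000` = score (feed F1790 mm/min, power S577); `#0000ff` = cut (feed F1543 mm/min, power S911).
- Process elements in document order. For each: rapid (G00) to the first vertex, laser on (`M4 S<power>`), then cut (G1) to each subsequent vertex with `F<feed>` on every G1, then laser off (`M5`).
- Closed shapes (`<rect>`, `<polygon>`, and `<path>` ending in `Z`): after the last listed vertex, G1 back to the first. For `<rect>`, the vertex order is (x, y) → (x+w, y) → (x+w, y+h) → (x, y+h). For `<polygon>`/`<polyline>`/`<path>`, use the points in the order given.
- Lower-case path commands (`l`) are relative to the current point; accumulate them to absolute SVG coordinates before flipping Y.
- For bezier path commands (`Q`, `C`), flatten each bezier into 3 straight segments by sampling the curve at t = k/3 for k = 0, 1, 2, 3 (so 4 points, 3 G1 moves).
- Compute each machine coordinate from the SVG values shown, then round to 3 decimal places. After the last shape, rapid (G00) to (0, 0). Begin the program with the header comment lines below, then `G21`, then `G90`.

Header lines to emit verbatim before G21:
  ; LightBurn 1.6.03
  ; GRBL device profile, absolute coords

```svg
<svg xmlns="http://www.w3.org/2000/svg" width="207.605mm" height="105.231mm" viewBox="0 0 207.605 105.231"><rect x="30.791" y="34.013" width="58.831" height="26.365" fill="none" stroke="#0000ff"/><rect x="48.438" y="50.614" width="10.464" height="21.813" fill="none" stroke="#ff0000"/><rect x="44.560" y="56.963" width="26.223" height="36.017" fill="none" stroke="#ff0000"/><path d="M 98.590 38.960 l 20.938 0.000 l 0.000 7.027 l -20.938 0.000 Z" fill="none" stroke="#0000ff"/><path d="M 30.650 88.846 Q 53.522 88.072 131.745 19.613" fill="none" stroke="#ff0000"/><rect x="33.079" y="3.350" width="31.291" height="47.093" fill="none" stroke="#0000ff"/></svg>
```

Since the viewBox matches the mm dimensions, user units are millimetres directly. The only transform is the Y-flip y_m = 105.231 − y_svg.

Shape 1 is a rectangle drawn with `<rect>`. Its stroke #0000ff means cut at S911, F1543. After flipping Y the toolpath is (30.791,71.218) → (89.622,71.218) → (89.622,44.853) → (30.791,44.853) → (30.791,71.218), returning to the start.

Shape 2 is a rectangle drawn with `<rect>`. Its stroke #ff0000 means score at S577, F1790. After flipping Y the toolpath is (48.438,54.617) → (58.902,54.617) → (58.902,32.804) → (48.438,32.804) → (48.438,54.617), returning to the start.

Shape 3 is a rectangle drawn with `<rect>`. Its stroke #ff0000 means score at S577, F1790. After flipping Y the toolpath is (44.560,48.268) → (70.783,48.268) → (70.783,12.251) → (44.560,12.251) → (44.560,48.268), returning to the start.

Shape 4 is a rectangle drawn with `<path>`. Its stroke #0000ff means cut at S911, F1543. After flipping Y the toolpath is (98.590,66.271) → (119.528,66.271) → (119.528,59.244) → (98.590,59.244) → (98.590,66.271), returning to the start.

Shape 5 is a quadratic bezier drawn with `<path>`. Its stroke #ff0000 means score at S577, F1790. After flipping Y the toolpath is (30.650,16.385) → (52.048,24.422) → (85.746,47.499) → (131.745,85.618).

Shape 6 is a rectangle drawn with `<rect>`. Its stroke #0000ff means cut at S911, F1543. After flipping Y the toolpath is (33.079,101.881) → (64.370,101.881) → (64.370,54.788) → (33.079,54.788) → (33.079,101.881), returning to the start.

; LightBurn 1.6.03
; GRBL device profile, absolute coords
G21
G90
G00 X30.791 Y71.218
M4 S911
G1 X89.622 Y71.218 F1543
G1 X89.622 Y44.853 F1543
G1 X30.791 Y44.853 F1543
G1 X30.791 Y71.218 F1543
M5
G00 X48.438 Y54.617
M4 S577
G1 X58.902 Y54.617 F1790
G1 X58.902 Y32.804 F1790
G1 X48.438 Y32.804 F1790
G1 X48.438 Y54.617 F1790
M5
G00 X44.560 Y48.268
M4 S577
G1 X70.783 Y48.268 F1790
G1 X70.783 Y12.251 F1790
G1 X44.560 Y12.251 F1790
G1 X44.560 Y48.268 F1790
M5
G00 X98.590 Y66.271
M4 S911
G1 X119.528 Y66.271 F1543
G1 X119.528 Y59.244 F1543
G1 X98.590 Y59.244 F1543
G1 X98.590 Y66.271 F1543
M5
G00 X30.650 Y16.385
M4 S577
G1 X52.048 Y24.422 F1790
G1 X85.746 Y47.499 F1790
G1 X131.745 Y85.618 F1790
M5
G00 X33.079 Y101.881
M4 S911
G1 X64.370 Y101.881 F1543
G1 X64.370 Y54.788 F1543
G1 X33.079 Y54.788 F1543
G1 X33.079 Y101.881 F1543
M5
G00 X0.000 Y0.000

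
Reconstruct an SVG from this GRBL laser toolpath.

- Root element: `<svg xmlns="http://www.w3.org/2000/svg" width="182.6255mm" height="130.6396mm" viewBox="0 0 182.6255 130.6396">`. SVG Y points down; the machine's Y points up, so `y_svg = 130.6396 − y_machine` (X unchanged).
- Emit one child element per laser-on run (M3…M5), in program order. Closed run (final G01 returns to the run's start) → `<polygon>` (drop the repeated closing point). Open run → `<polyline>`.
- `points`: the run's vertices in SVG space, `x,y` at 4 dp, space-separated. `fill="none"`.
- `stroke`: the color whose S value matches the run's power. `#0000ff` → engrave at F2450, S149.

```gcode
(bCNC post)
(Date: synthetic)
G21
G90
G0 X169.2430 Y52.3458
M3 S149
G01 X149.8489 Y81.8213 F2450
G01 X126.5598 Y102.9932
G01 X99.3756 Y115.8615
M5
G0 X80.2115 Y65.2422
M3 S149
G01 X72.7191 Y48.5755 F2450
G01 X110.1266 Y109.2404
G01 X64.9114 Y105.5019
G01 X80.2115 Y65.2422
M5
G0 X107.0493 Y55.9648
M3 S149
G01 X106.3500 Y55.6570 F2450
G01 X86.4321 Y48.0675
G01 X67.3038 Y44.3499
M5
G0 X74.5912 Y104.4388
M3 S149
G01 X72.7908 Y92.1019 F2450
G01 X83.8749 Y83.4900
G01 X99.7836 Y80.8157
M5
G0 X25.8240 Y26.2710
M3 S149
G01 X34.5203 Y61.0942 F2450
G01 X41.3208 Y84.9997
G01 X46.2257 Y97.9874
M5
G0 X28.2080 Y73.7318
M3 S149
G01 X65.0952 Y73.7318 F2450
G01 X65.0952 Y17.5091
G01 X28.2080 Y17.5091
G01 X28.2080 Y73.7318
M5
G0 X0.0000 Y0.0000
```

y_svg = 130.6396 − y_m. Every run uses S149, so all elements get stroke `#0000ff` (engrave).

[1] open run; points: 169.2430,78.2938 149.8489,48.8183 126.5598,27.6464 99.3756,14.7781

[2] closed run; points: 80.2115,65.3974 72.7191,82.0641 110.1266,21.3992 64.9114,25.1377

[3] open run; points: 107.0493,74.6748 106.3500,74.9826 86.4321,82.5721 67.3038,86.2897

[4] open run; points: 74.5912,26.2008 72.7908,38.5377 83.8749,47.1496 99.7836,49.8239

[5] open run; points: 25.8240,104.3686 34.5203,69.5454 41.3208,45.6399 46.2257,32.6522

[6] closed run; points: 28.2080,56.9078 65.0952,56.9078 65.0952,113.1305 28.2080,113.1305

<svg xmlns="http://www.w3.org/2000/svg" width="182.6255mm" height="130.6396mm" viewBox="0 0 182.6255 130.6396">
  <polyline points="169.2430,78.2938 149.8489,48.8183 126.5598,27.6464 99.3756,14.7781" fill="none" stroke="#0000ff"/>
  <polygon points="80.2115,65.3974 72.7191,82.0641 110.1266,21.3992 64.9114,25.1377" fill="none" stroke="#0000ff"/>
  <polyline points="107.0493,74.6748 106.3500,74.9826 86.4321,82.5721 67.3038,86.2897" fill="none" stroke="#0000ff"/>
  <polyline points="74.5912,26.2008 72.7908,38.5377 83.8749,47.1496 99.7836,49.8239" fill="none" stroke="#0000ff"/>
  <polyline points="25.8240,104.3686 34.5203,69.5454 41.3208,45.6399 46.2257,32.6522" fill="none" stroke="#0000ff"/>
  <polygon points="28.2080,56.9078 65.0952,56.9078 65.0952,113.1305 28.2080,113.1305" fill="none" stroke="#0000ff"/>
</svg>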